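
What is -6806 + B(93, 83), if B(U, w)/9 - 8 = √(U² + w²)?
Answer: -6734 + 9*√15538 ≈ -5612.1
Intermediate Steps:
B(U, w) = 72 + 9*√(U² + w²)
-6806 + B(93, 83) = -6806 + (72 + 9*√(93² + 83²)) = -6806 + (72 + 9*√(8649 + 6889)) = -6806 + (72 + 9*√15538) = -6734 + 9*√15538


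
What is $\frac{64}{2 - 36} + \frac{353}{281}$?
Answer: $- \frac{2991}{4777} \approx -0.62613$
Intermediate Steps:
$\frac{64}{2 - 36} + \frac{353}{281} = \frac{64}{2 - 36} + 353 \cdot \frac{1}{281} = \frac{64}{-34} + \frac{353}{281} = 64 \left(- \frac{1}{34}\right) + \frac{353}{281} = - \frac{32}{17} + \frac{353}{281} = - \frac{2991}{4777}$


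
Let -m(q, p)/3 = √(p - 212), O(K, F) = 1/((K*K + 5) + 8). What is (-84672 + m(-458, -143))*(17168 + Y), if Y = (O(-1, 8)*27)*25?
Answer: -1457731296 - 723081*I*√355/14 ≈ -1.4577e+9 - 9.7314e+5*I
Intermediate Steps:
O(K, F) = 1/(13 + K²) (O(K, F) = 1/((K² + 5) + 8) = 1/((5 + K²) + 8) = 1/(13 + K²))
m(q, p) = -3*√(-212 + p) (m(q, p) = -3*√(p - 212) = -3*√(-212 + p))
Y = 675/14 (Y = (27/(13 + (-1)²))*25 = (27/(13 + 1))*25 = (27/14)*25 = 675/14 ≈ 48.214)
(-84672 + m(-458, -143))*(17168 + Y) = (-84672 - 3*√(-212 - 143))*(17168 + 675/14) = (-84672 - 3*I*√355)*(241027/14) = -1457731296 - 723081*I*√355/14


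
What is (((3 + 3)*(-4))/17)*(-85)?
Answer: 120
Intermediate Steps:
(((3 + 3)*(-4))/17)*(-85) = ((6*(-4))*(1/17))*(-85) = -24*1/17*(-85) = -24/17*(-85) = 120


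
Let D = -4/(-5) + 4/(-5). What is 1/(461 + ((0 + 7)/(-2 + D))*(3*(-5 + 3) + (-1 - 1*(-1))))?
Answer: 1/482 ≈ 0.0020747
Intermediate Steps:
D = 0 (D = -4*(-⅕) + 4*(-⅕) = ⅘ - ⅘ = 0)
1/(461 + ((0 + 7)/(-2 + D))*(3*(-5 + 3) + (-1 - 1*(-1)))) = 1/(461 + ((0 + 7)/(-2 + 0))*(3*(-5 + 3) + (-1 - 1*(-1)))) = 1/(461 + (7/(-2))*(3*(-2) + (-1 + 1))) = 1/(461 + (7*(-½))*(-6 + 0)) = 1/(461 - 7/2*(-6)) = 1/(461 + 21) = 1/482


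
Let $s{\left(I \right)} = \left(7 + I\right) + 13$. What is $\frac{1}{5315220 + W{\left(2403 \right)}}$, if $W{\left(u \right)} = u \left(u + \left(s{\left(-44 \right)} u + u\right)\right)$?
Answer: $- \frac{1}{121721778} \approx -8.2155 \cdot 10^{-9}$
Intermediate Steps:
$s{\left(I \right)} = 20 + I$
$W{\left(u \right)} = - 22 u^{2}$ ($W{\left(u \right)} = u \left(u + \left(\left(20 - 44\right) u + u\right)\right) = u \left(u + \left(- 24 u + u\right)\right) = u \left(u - 23 u\right) = u \left(- 22 u\right) = - 22 u^{2}$)
$\frac{1}{5315220 + W{\left(2403 \right)}} = \frac{1}{5315220 - 22 \cdot 2403^{2}} = \frac{1}{5315220 - 127036998} = \frac{1}{-121721778} = - \frac{1}{121721778}$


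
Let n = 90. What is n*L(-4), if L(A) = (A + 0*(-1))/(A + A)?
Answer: 45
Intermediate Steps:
L(A) = ½ (L(A) = (A + 0)/((2*A)) = A*(1/(2*A)) = ½)
n*L(-4) = 90*(½) = 45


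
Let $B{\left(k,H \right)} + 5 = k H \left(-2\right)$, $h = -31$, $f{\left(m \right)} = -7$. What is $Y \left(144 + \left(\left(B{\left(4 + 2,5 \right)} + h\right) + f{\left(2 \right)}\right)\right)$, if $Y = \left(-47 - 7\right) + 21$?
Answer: $-1353$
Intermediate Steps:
$Y = -33$ ($Y = -54 + 21 = -33$)
$B{\left(k,H \right)} = -5 - 2 H k$ ($B{\left(k,H \right)} = -5 + k H \left(-2\right) = -5 + H k \left(-2\right) = -5 - 2 H k$)
$Y \left(144 + \left(\left(B{\left(4 + 2,5 \right)} + h\right) + f{\left(2 \right)}\right)\right) = - 33 \left(144 - \left(43 + 10 \left(4 + 2\right)\right)\right) = - 33 \left(144 - 103\right) = \left(-33\right) 41 = -1353$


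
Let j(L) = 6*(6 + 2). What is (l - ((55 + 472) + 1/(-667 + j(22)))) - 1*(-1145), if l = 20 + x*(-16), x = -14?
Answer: 533579/619 ≈ 862.00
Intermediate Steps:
j(L) = 48 (j(L) = 6*8 = 48)
l = 244 (l = 20 - 14*(-16) = 20 + 224 = 244)
(l - ((55 + 472) + 1/(-667 + j(22)))) - 1*(-1145) = (244 - ((55 + 472) + 1/(-667 + 48))) - 1*(-1145) = (244 - (527 + 1/(-619))) + 1145 = (244 - (527 - 1/619)) + 1145 = (244 - 1*326212/619) + 1145 = (244 - 326212/619) + 1145 = -175176/619 + 1145 = 533579/619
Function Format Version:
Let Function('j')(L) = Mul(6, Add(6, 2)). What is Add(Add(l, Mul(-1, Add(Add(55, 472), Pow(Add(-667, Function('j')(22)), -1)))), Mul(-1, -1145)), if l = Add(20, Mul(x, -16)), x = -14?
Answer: Rational(533579, 619) ≈ 862.00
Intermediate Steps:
Function('j')(L) = 48 (Function('j')(L) = Mul(6, 8) = 48)
l = 244 (l = Add(20, Mul(-14, -16)) = Add(20, 224) = 244)
Add(Add(l, Mul(-1, Add(Add(55, 472), Pow(Add(-667, Function('j')(22)), -1)))), Mul(-1, -1145)) = Add(Add(244, Mul(-1, Add(Add(55, 472), Pow(Add(-667, 48), -1)))), Mul(-1, -1145)) = Add(Add(244, Mul(-1, Add(527, Pow(-619, -1)))), 1145) = Add(Add(244, Mul(-1, Add(527, Rational(-1, 619)))), 1145) = Add(Add(244, Mul(-1, Rational(326212, 619))), 1145) = Add(Add(244, Rational(-326212, 619)), 1145) = Add(Rational(-175176, 619), 1145) = Rational(533579, 619)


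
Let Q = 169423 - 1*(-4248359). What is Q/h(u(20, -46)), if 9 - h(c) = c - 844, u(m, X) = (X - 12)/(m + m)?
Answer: 88355640/17089 ≈ 5170.3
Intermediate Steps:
u(m, X) = (-12 + X)/(2*m) (u(m, X) = (-12 + X)/((2*m)) = (-12 + X)*(1/(2*m)) = (-12 + X)/(2*m))
Q = 4417782 (Q = 169423 + 4248359 = 4417782)
h(c) = 853 - c (h(c) = 9 - (c - 844) = 9 - (-844 + c) = 9 + (844 - c) = 853 - c)
Q/h(u(20, -46)) = 4417782/(853 - (-12 - 46)/(2*20)) = 4417782/(853 - (-58)/(2*20)) = 4417782/(853 - 1*(-29/20)) = 4417782/(853 + 29/20) = 4417782/(17089/20) = 4417782*(20/17089) = 88355640/17089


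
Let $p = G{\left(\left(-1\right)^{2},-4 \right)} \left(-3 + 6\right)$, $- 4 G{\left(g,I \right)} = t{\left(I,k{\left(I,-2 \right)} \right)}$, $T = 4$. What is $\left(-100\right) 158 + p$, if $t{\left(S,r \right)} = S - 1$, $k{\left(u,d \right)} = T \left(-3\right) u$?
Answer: $- \frac{63185}{4} \approx -15796.0$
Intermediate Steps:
$k{\left(u,d \right)} = - 12 u$ ($k{\left(u,d \right)} = 4 \left(-3\right) u = - 12 u$)
$t{\left(S,r \right)} = -1 + S$
$G{\left(g,I \right)} = \frac{1}{4} - \frac{I}{4}$ ($G{\left(g,I \right)} = - \frac{-1 + I}{4} = \frac{1}{4} - \frac{I}{4}$)
$p = \frac{15}{4}$ ($p = \left(\frac{1}{4} - -1\right) \left(-3 + 6\right) = \left(\frac{1}{4} + 1\right) 3 = \frac{5}{4} \cdot 3 = \frac{15}{4} \approx 3.75$)
$\left(-100\right) 158 + p = \left(-100\right) 158 + \frac{15}{4} = -15800 + \frac{15}{4} = - \frac{63185}{4}$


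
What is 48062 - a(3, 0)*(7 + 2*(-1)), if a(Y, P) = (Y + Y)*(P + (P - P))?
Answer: 48062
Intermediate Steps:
a(Y, P) = 2*P*Y (a(Y, P) = (2*Y)*(P + 0) = (2*Y)*P = 2*P*Y)
48062 - a(3, 0)*(7 + 2*(-1)) = 48062 - 2*0*3*(7 + 2*(-1)) = 48062 - 0*(7 - 2) = 48062 - 0*5 = 48062 - 1*0 = 48062 + 0 = 48062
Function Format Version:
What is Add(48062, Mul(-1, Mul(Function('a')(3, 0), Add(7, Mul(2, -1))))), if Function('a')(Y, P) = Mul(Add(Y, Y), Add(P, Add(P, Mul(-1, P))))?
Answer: 48062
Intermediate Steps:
Function('a')(Y, P) = Mul(2, P, Y) (Function('a')(Y, P) = Mul(Mul(2, Y), Add(P, 0)) = Mul(Mul(2, Y), P) = Mul(2, P, Y))
Add(48062, Mul(-1, Mul(Function('a')(3, 0), Add(7, Mul(2, -1))))) = Add(48062, Mul(-1, Mul(Mul(2, 0, 3), Add(7, Mul(2, -1))))) = Add(48062, Mul(-1, Mul(0, Add(7, -2)))) = Add(48062, Mul(-1, Mul(0, 5))) = Add(48062, Mul(-1, 0)) = Add(48062, 0) = 48062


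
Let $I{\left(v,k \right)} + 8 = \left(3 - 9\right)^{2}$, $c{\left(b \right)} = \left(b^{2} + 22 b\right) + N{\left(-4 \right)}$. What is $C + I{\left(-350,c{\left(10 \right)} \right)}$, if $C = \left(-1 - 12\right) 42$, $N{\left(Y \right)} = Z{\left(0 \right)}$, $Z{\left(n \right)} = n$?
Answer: $-518$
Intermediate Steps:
$N{\left(Y \right)} = 0$
$C = -546$ ($C = \left(-13\right) 42 = -546$)
$c{\left(b \right)} = b^{2} + 22 b$ ($c{\left(b \right)} = \left(b^{2} + 22 b\right) + 0 = b^{2} + 22 b$)
$I{\left(v,k \right)} = 28$ ($I{\left(v,k \right)} = -8 + \left(3 - 9\right)^{2} = -8 + \left(-6\right)^{2} = -8 + 36 = 28$)
$C + I{\left(-350,c{\left(10 \right)} \right)} = -546 + 28 = -518$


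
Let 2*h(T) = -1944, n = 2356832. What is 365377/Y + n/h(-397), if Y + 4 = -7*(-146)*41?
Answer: -8199283391/3393738 ≈ -2416.0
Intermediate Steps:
h(T) = -972 (h(T) = (½)*(-1944) = -972)
Y = 41898 (Y = -4 - 7*(-146)*41 = -4 + 1022*41 = -4 + 41902 = 41898)
365377/Y + n/h(-397) = 365377/41898 + 2356832/(-972) = 365377*(1/41898) + 2356832*(-1/972) = 365377/41898 - 589208/243 = -8199283391/3393738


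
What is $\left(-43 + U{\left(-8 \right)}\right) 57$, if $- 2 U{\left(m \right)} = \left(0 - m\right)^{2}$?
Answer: $-4275$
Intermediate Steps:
$U{\left(m \right)} = - \frac{m^{2}}{2}$ ($U{\left(m \right)} = - \frac{\left(0 - m\right)^{2}}{2} = - \frac{\left(- m\right)^{2}}{2} = - \frac{m^{2}}{2}$)
$\left(-43 + U{\left(-8 \right)}\right) 57 = \left(-43 - \frac{\left(-8\right)^{2}}{2}\right) 57 = \left(-43 - 32\right) 57 = \left(-75\right) 57 = -4275$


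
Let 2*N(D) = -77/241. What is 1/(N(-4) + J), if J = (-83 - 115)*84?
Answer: -482/8016701 ≈ -6.0124e-5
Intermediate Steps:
N(D) = -77/482 (N(D) = (-77/241)/2 = (-77*1/241)/2 = (½)*(-77/241) = -77/482)
J = -16632 (J = -198*84 = -16632)
1/(N(-4) + J) = 1/(-77/482 - 16632) = 1/(-8016701/482) = -482/8016701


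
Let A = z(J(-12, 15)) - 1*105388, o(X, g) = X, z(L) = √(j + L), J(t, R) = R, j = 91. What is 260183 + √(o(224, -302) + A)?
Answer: 260183 + √(-105164 + √106) ≈ 2.6018e+5 + 324.27*I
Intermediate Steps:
z(L) = √(91 + L)
A = -105388 + √106 (A = √(91 + 15) - 1*105388 = √106 - 105388 = -105388 + √106 ≈ -1.0538e+5)
260183 + √(o(224, -302) + A) = 260183 + √(224 + (-105388 + √106)) = 260183 + √(-105164 + √106)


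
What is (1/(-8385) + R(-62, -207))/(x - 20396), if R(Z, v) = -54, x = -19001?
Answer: 452791/330343845 ≈ 0.0013707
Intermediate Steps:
(1/(-8385) + R(-62, -207))/(x - 20396) = (1/(-8385) - 54)/(-19001 - 20396) = (-1/8385 - 54)/(-39397) = -452791/8385*(-1/39397) = 452791/330343845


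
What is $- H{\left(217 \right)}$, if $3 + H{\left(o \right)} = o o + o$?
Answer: $-47303$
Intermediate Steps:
$H{\left(o \right)} = -3 + o + o^{2}$ ($H{\left(o \right)} = -3 + \left(o o + o\right) = -3 + \left(o^{2} + o\right) = -3 + \left(o + o^{2}\right) = -3 + o + o^{2}$)
$- H{\left(217 \right)} = - (-3 + 217 + 217^{2}) = - (-3 + 217 + 47089) = \left(-1\right) 47303 = -47303$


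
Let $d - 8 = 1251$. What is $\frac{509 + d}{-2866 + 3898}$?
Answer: $\frac{221}{129} \approx 1.7132$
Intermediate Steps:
$d = 1259$ ($d = 8 + 1251 = 1259$)
$\frac{509 + d}{-2866 + 3898} = \frac{509 + 1259}{-2866 + 3898} = \frac{1768}{1032} = 1768 \cdot \frac{1}{1032} = \frac{221}{129}$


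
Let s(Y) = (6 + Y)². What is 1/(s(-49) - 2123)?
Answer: -1/274 ≈ -0.0036496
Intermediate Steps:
1/(s(-49) - 2123) = 1/((6 - 49)² - 2123) = 1/((-43)² - 2123) = 1/(1849 - 2123) = 1/(-274) = -1/274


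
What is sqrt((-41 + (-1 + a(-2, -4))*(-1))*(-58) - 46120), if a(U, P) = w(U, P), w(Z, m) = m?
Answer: 32*I*sqrt(43) ≈ 209.84*I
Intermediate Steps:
a(U, P) = P
sqrt((-41 + (-1 + a(-2, -4))*(-1))*(-58) - 46120) = sqrt((-41 + (-1 - 4)*(-1))*(-58) - 46120) = sqrt((-41 - 5*(-1))*(-58) - 46120) = sqrt((-41 + 5)*(-58) - 46120) = sqrt(-36*(-58) - 46120) = sqrt(2088 - 46120) = sqrt(-44032) = 32*I*sqrt(43)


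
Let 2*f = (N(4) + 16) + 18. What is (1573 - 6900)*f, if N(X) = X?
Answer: -101213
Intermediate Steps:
f = 19 (f = ((4 + 16) + 18)/2 = (20 + 18)/2 = (½)*38 = 19)
(1573 - 6900)*f = (1573 - 6900)*19 = -5327*19 = -101213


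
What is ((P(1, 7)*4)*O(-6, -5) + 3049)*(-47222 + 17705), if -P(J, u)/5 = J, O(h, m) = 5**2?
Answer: -75238833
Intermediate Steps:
O(h, m) = 25
P(J, u) = -5*J
((P(1, 7)*4)*O(-6, -5) + 3049)*(-47222 + 17705) = ((-5*1*4)*25 + 3049)*(-47222 + 17705) = (-5*4*25 + 3049)*(-29517) = (-20*25 + 3049)*(-29517) = (-500 + 3049)*(-29517) = 2549*(-29517) = -75238833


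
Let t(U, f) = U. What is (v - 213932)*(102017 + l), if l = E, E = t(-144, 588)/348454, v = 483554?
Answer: 4792292646722514/174227 ≈ 2.7506e+10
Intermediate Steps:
E = -72/174227 (E = -144/348454 = -144*1/348454 = -72/174227 ≈ -0.00041325)
l = -72/174227 ≈ -0.00041325
(v - 213932)*(102017 + l) = (483554 - 213932)*(102017 - 72/174227) = 269622*(17774115787/174227) = 4792292646722514/174227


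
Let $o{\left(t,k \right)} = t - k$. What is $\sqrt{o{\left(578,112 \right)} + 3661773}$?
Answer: $\sqrt{3662239} \approx 1913.7$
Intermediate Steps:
$\sqrt{o{\left(578,112 \right)} + 3661773} = \sqrt{\left(578 - 112\right) + 3661773} = \sqrt{466 + 3661773} = \sqrt{3662239}$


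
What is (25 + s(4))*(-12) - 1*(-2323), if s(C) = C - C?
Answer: 2023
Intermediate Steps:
s(C) = 0
(25 + s(4))*(-12) - 1*(-2323) = (25 + 0)*(-12) - 1*(-2323) = 25*(-12) + 2323 = -300 + 2323 = 2023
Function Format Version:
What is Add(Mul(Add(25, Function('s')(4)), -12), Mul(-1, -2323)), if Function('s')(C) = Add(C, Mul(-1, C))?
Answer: 2023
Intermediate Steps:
Function('s')(C) = 0
Add(Mul(Add(25, Function('s')(4)), -12), Mul(-1, -2323)) = Add(Mul(Add(25, 0), -12), Mul(-1, -2323)) = Add(Mul(25, -12), 2323) = Add(-300, 2323) = 2023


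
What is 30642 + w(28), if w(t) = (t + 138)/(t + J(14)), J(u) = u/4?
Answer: 1930778/63 ≈ 30647.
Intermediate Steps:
J(u) = u/4 (J(u) = u*(¼) = u/4)
w(t) = (138 + t)/(7/2 + t) (w(t) = (t + 138)/(t + (¼)*14) = (138 + t)/(t + 7/2) = (138 + t)/(7/2 + t))
30642 + w(28) = 30642 + 2*(138 + 28)/(7 + 2*28) = 30642 + 2*166/(7 + 56) = 30642 + 2*166/63 = 30642 + 2*(1/63)*166 = 30642 + 332/63 = 1930778/63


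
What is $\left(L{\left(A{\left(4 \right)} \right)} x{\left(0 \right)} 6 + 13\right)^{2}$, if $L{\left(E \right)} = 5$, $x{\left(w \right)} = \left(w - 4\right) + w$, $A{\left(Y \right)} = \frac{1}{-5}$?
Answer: $11449$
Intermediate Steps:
$A{\left(Y \right)} = - \frac{1}{5}$
$x{\left(w \right)} = -4 + 2 w$ ($x{\left(w \right)} = \left(-4 + w\right) + w = -4 + 2 w$)
$\left(L{\left(A{\left(4 \right)} \right)} x{\left(0 \right)} 6 + 13\right)^{2} = \left(5 \left(-4 + 2 \cdot 0\right) 6 + 13\right)^{2} = \left(5 \left(-4 + 0\right) 6 + 13\right)^{2} = \left(5 \left(-4\right) 6 + 13\right)^{2} = \left(\left(-20\right) 6 + 13\right)^{2} = \left(-120 + 13\right)^{2} = \left(-107\right)^{2} = 11449$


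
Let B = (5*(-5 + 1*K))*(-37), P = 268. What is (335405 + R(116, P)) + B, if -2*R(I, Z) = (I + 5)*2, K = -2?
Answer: 336579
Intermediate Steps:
R(I, Z) = -5 - I (R(I, Z) = -(I + 5)*2/2 = -(5 + I)*2/2 = -(10 + 2*I)/2 = -5 - I)
B = 1295 (B = (5*(-5 + 1*(-2)))*(-37) = (5*(-5 - 2))*(-37) = (5*(-7))*(-37) = -35*(-37) = 1295)
(335405 + R(116, P)) + B = (335405 + (-5 - 1*116)) + 1295 = (335405 + (-5 - 116)) + 1295 = (335405 - 121) + 1295 = 335284 + 1295 = 336579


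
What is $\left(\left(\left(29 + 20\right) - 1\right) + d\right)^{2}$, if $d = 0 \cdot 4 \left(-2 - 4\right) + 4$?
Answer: $2704$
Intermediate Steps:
$d = 4$ ($d = 0 \cdot 4 \left(-6\right) + 4 = 0 \left(-24\right) + 4 = 0 + 4 = 4$)
$\left(\left(\left(29 + 20\right) - 1\right) + d\right)^{2} = \left(\left(\left(29 + 20\right) - 1\right) + 4\right)^{2} = \left(\left(49 + \left(-10 + 9\right)\right) + 4\right)^{2} = \left(\left(49 - 1\right) + 4\right)^{2} = \left(48 + 4\right)^{2} = 52^{2} = 2704$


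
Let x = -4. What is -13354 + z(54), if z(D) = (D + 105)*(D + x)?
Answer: -5404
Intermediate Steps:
z(D) = (-4 + D)*(105 + D) (z(D) = (D + 105)*(D - 4) = (105 + D)*(-4 + D) = (-4 + D)*(105 + D))
-13354 + z(54) = -13354 + (-420 + 54² + 101*54) = -13354 + (-420 + 2916 + 5454) = -13354 + 7950 = -5404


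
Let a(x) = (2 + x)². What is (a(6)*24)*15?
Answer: 23040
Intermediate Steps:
(a(6)*24)*15 = ((2 + 6)²*24)*15 = (8²*24)*15 = (64*24)*15 = 1536*15 = 23040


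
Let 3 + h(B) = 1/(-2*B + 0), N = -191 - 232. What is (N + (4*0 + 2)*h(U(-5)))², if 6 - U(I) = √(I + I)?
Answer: 5*(441870*√10 + 958043*I)/(2*(6*√10 + 13*I)) ≈ 1.8415e+5 + 59.001*I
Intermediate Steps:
U(I) = 6 - √2*√I (U(I) = 6 - √(I + I) = 6 - √(2*I) = 6 - √2*√I)
N = -423
h(B) = -3 - 1/(2*B) (h(B) = -3 + 1/(-2*B + 0) = -3 + 1/(-2*B) = -3 - 1/(2*B))
(N + (4*0 + 2)*h(U(-5)))² = (-423 + (4*0 + 2)*(-3 - 1/(2*(6 - √2*√(-5)))))² = (-423 + (0 + 2)*(-3 - 1/(2*(6 - √2*I*√5))))² = (-423 + 2*(-3 - 1/(2*(6 - I*√10))))² = (-423 + (-6 - 1/(6 - I*√10)))² = (-429 - 1/(6 - I*√10))²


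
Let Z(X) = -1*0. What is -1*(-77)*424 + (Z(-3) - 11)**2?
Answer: 32769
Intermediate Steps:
Z(X) = 0
-1*(-77)*424 + (Z(-3) - 11)**2 = -1*(-77)*424 + (0 - 11)**2 = 77*424 + (-11)**2 = 32648 + 121 = 32769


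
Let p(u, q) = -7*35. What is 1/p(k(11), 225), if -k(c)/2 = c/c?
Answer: -1/245 ≈ -0.0040816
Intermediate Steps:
k(c) = -2 (k(c) = -2*c/c = -2*1 = -2)
p(u, q) = -245
1/p(k(11), 225) = 1/(-245) = -1/245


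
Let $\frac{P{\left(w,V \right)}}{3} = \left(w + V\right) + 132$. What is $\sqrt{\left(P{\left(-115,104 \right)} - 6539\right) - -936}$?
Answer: $2 i \sqrt{1310} \approx 72.388 i$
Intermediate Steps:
$P{\left(w,V \right)} = 396 + 3 V + 3 w$ ($P{\left(w,V \right)} = 3 \left(\left(w + V\right) + 132\right) = 3 \left(\left(V + w\right) + 132\right) = 3 \left(132 + V + w\right) = 396 + 3 V + 3 w$)
$\sqrt{\left(P{\left(-115,104 \right)} - 6539\right) - -936} = \sqrt{\left(\left(396 + 3 \cdot 104 + 3 \left(-115\right)\right) - 6539\right) - -936} = \sqrt{\left(\left(396 + 312 - 345\right) - 6539\right) + \left(-20323 + 21259\right)} = \sqrt{\left(363 - 6539\right) + 936} = \sqrt{-6176 + 936} = \sqrt{-5240} = 2 i \sqrt{1310}$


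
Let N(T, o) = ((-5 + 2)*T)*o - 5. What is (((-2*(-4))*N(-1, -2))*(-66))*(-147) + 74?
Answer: -853702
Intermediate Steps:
N(T, o) = -5 - 3*T*o (N(T, o) = (-3*T)*o - 5 = -3*T*o - 5 = -5 - 3*T*o)
(((-2*(-4))*N(-1, -2))*(-66))*(-147) + 74 = (((-2*(-4))*(-5 - 3*(-1)*(-2)))*(-66))*(-147) + 74 = ((8*(-5 - 6))*(-66))*(-147) + 74 = ((8*(-11))*(-66))*(-147) + 74 = -88*(-66)*(-147) + 74 = 5808*(-147) + 74 = -853776 + 74 = -853702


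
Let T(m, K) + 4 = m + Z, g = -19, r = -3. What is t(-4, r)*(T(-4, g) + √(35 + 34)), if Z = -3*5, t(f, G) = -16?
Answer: 368 - 16*√69 ≈ 235.09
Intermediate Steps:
Z = -15
T(m, K) = -19 + m (T(m, K) = -4 + (m - 15) = -4 + (-15 + m) = -19 + m)
t(-4, r)*(T(-4, g) + √(35 + 34)) = -16*((-19 - 4) + √(35 + 34)) = -16*(-23 + √69) = 368 - 16*√69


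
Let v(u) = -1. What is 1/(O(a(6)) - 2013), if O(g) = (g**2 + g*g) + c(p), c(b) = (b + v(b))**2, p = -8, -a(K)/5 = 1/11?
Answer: -121/233722 ≈ -0.00051771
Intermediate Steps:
a(K) = -5/11
c(b) = (-1 + b)**2 (c(b) = (b - 1)**2 = (-1 + b)**2)
O(g) = 81 + 2*g**2 (O(g) = (g**2 + g*g) + (-1 - 8)**2 = (g**2 + g**2) + (-9)**2 = 2*g**2 + 81 = 81 + 2*g**2)
1/(O(a(6)) - 2013) = 1/((81 + 2*(-5/11)**2) - 2013) = 1/((81 + 2*(25/121)) - 2013) = 1/((81 + 50/121) - 2013) = 1/(9851/121 - 2013) = 1/(-233722/121) = -121/233722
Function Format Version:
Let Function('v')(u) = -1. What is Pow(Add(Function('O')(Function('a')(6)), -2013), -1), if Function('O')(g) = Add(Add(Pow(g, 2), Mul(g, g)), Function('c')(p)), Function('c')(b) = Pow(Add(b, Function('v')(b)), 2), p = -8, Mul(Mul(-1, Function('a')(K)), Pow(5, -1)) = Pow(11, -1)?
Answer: Rational(-121, 233722) ≈ -0.00051771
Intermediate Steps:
Function('a')(K) = Rational(-5, 11) (Function('a')(K) = Mul(-5, Pow(11, -1)) = Mul(-5, Rational(1, 11)) = Rational(-5, 11))
Function('c')(b) = Pow(Add(-1, b), 2) (Function('c')(b) = Pow(Add(b, -1), 2) = Pow(Add(-1, b), 2))
Function('O')(g) = Add(81, Mul(2, Pow(g, 2))) (Function('O')(g) = Add(Add(Pow(g, 2), Mul(g, g)), Pow(Add(-1, -8), 2)) = Add(Add(Pow(g, 2), Pow(g, 2)), Pow(-9, 2)) = Add(Mul(2, Pow(g, 2)), 81) = Add(81, Mul(2, Pow(g, 2))))
Pow(Add(Function('O')(Function('a')(6)), -2013), -1) = Pow(Add(Add(81, Mul(2, Pow(Rational(-5, 11), 2))), -2013), -1) = Pow(Add(Add(81, Mul(2, Rational(25, 121))), -2013), -1) = Pow(Add(Add(81, Rational(50, 121)), -2013), -1) = Pow(Add(Rational(9851, 121), -2013), -1) = Pow(Rational(-233722, 121), -1) = Rational(-121, 233722)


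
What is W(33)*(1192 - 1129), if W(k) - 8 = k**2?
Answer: 69111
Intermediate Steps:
W(k) = 8 + k**2
W(33)*(1192 - 1129) = (8 + 33**2)*(1192 - 1129) = (8 + 1089)*63 = 1097*63 = 69111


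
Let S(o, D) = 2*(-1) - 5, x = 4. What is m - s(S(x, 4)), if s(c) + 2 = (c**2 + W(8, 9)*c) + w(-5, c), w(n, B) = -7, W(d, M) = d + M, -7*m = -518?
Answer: 153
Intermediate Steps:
m = 74 (m = -1/7*(-518) = 74)
W(d, M) = M + d
S(o, D) = -7 (S(o, D) = -2 - 5 = -7)
s(c) = -9 + c**2 + 17*c (s(c) = -2 + ((c**2 + (9 + 8)*c) - 7) = -2 + ((c**2 + 17*c) - 7) = -2 + (-7 + c**2 + 17*c) = -9 + c**2 + 17*c)
m - s(S(x, 4)) = 74 - (-9 + (-7)**2 + 17*(-7)) = 74 - (-9 + 49 - 119) = 74 - 1*(-79) = 74 + 79 = 153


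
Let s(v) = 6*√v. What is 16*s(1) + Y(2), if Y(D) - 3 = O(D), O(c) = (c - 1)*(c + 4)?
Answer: 105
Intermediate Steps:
O(c) = (-1 + c)*(4 + c)
Y(D) = -1 + D² + 3*D (Y(D) = 3 + (-4 + D² + 3*D) = -1 + D² + 3*D)
16*s(1) + Y(2) = 16*(6*√1) + (-1 + 2² + 3*2) = 16*(6*1) + (-1 + 4 + 6) = 16*6 + 9 = 96 + 9 = 105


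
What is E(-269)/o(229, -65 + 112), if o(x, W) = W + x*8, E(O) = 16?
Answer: 16/1879 ≈ 0.0085152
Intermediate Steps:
o(x, W) = W + 8*x
E(-269)/o(229, -65 + 112) = 16/((-65 + 112) + 8*229) = 16/(47 + 1832) = 16/1879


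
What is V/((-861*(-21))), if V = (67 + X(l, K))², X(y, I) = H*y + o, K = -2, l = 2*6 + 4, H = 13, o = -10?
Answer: 70225/18081 ≈ 3.8839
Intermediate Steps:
l = 16 (l = 12 + 4 = 16)
X(y, I) = -10 + 13*y (X(y, I) = 13*y - 10 = -10 + 13*y)
V = 70225 (V = (67 + (-10 + 13*16))² = (67 + (-10 + 208))² = (67 + 198)² = 265² = 70225)
V/((-861*(-21))) = 70225/((-861*(-21))) = 70225/18081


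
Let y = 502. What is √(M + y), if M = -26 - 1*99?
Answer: √377 ≈ 19.416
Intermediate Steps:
M = -125 (M = -26 - 99 = -125)
√(M + y) = √(-125 + 502) = √377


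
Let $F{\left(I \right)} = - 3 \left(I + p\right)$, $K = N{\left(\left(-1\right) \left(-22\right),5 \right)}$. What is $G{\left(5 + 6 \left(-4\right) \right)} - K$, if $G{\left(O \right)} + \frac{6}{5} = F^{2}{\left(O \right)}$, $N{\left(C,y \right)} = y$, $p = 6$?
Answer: $\frac{7574}{5} \approx 1514.8$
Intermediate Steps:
$K = 5$
$F{\left(I \right)} = -18 - 3 I$ ($F{\left(I \right)} = - 3 \left(I + 6\right) = - 3 \left(6 + I\right) = -18 - 3 I$)
$G{\left(O \right)} = - \frac{6}{5} + \left(-18 - 3 O\right)^{2}$
$G{\left(5 + 6 \left(-4\right) \right)} - K = \left(- \frac{6}{5} + 9 \left(6 + \left(5 + 6 \left(-4\right)\right)\right)^{2}\right) - 5 = \left(- \frac{6}{5} + 9 \left(6 + \left(5 - 24\right)\right)^{2}\right) - 5 = \left(- \frac{6}{5} + 9 \left(6 - 19\right)^{2}\right) - 5 = \left(- \frac{6}{5} + 9 \left(-13\right)^{2}\right) - 5 = \left(- \frac{6}{5} + 9 \cdot 169\right) - 5 = \left(- \frac{6}{5} + 1521\right) - 5 = \frac{7599}{5} - 5 = \frac{7574}{5}$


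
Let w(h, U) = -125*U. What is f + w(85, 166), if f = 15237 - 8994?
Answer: -14507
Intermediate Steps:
f = 6243
f + w(85, 166) = 6243 - 125*166 = 6243 - 20750 = -14507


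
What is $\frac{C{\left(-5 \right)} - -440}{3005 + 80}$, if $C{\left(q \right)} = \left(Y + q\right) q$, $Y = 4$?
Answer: $\frac{89}{617} \approx 0.14425$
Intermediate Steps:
$C{\left(q \right)} = q \left(4 + q\right)$ ($C{\left(q \right)} = \left(4 + q\right) q = q \left(4 + q\right)$)
$\frac{C{\left(-5 \right)} - -440}{3005 + 80} = \frac{- 5 \left(4 - 5\right) - -440}{3005 + 80} = \frac{\left(-5\right) \left(-1\right) + 440}{3085} = \left(5 + 440\right) \frac{1}{3085} = 445 \cdot \frac{1}{3085} = \frac{89}{617}$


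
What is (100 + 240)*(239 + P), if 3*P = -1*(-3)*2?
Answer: 81940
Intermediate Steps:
P = 2 (P = (-1*(-3)*2)/3 = (3*2)/3 = (1/3)*6 = 2)
(100 + 240)*(239 + P) = (100 + 240)*(239 + 2) = 340*241 = 81940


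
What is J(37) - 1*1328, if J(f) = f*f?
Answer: 41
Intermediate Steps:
J(f) = f²
J(37) - 1*1328 = 37² - 1*1328 = 1369 - 1328 = 41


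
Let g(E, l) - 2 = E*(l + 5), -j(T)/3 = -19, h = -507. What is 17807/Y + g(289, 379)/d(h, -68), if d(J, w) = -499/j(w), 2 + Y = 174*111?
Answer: -122153921059/9636688 ≈ -12676.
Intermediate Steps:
j(T) = 57 (j(T) = -3*(-19) = 57)
Y = 19312 (Y = -2 + 174*111 = -2 + 19314 = 19312)
g(E, l) = 2 + E*(5 + l) (g(E, l) = 2 + E*(l + 5) = 2 + E*(5 + l))
d(J, w) = -499/57
17807/Y + g(289, 379)/d(h, -68) = 17807/19312 + (2 + 5*289 + 289*379)/(-499/57) = 17807*(1/19312) + (2 + 1445 + 109531)*(-57/499) = 17807/19312 + 110978*(-57/499) = 17807/19312 - 6325746/499 = -122153921059/9636688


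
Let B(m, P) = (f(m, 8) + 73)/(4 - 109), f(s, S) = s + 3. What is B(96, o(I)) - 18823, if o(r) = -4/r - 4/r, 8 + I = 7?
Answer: -1976587/105 ≈ -18825.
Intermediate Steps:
I = -1 (I = -8 + 7 = -1)
f(s, S) = 3 + s
o(r) = -8/r
B(m, P) = -76/105 - m/105 (B(m, P) = ((3 + m) + 73)/(4 - 109) = (76 + m)/(-105) = (76 + m)*(-1/105) = -76/105 - m/105)
B(96, o(I)) - 18823 = (-76/105 - 1/105*96) - 18823 = (-76/105 - 32/35) - 18823 = -172/105 - 18823 = -1976587/105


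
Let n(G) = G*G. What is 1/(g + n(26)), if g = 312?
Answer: 1/988 ≈ 0.0010121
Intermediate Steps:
n(G) = G**2
1/(g + n(26)) = 1/(312 + 26**2) = 1/(312 + 676) = 1/988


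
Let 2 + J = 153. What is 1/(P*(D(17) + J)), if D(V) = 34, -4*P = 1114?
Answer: -2/103045 ≈ -1.9409e-5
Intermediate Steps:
J = 151 (J = -2 + 153 = 151)
P = -557/2 (P = -¼*1114 = -557/2 ≈ -278.50)
1/(P*(D(17) + J)) = 1/(-557*(34 + 151)/2) = 1/(-557/2*185) = 1/(-103045/2) = -2/103045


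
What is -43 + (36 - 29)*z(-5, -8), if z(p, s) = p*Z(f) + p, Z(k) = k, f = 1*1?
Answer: -113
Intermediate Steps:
f = 1
z(p, s) = 2*p (z(p, s) = p*1 + p = p + p = 2*p)
-43 + (36 - 29)*z(-5, -8) = -43 + (36 - 29)*(2*(-5)) = -43 + 7*(-10) = -43 - 70 = -113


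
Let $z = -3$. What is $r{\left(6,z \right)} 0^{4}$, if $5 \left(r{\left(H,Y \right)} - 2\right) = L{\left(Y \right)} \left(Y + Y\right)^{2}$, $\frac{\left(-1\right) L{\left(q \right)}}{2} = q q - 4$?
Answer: $0$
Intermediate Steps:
$L{\left(q \right)} = 8 - 2 q^{2}$ ($L{\left(q \right)} = - 2 \left(q q - 4\right) = - 2 \left(q^{2} - 4\right) = - 2 \left(-4 + q^{2}\right) = 8 - 2 q^{2}$)
$r{\left(H,Y \right)} = 2 + \frac{4 Y^{2} \left(8 - 2 Y^{2}\right)}{5}$ ($r{\left(H,Y \right)} = 2 + \frac{\left(8 - 2 Y^{2}\right) \left(Y + Y\right)^{2}}{5} = 2 + \frac{\left(8 - 2 Y^{2}\right) \left(2 Y\right)^{2}}{5} = 2 + \frac{\left(8 - 2 Y^{2}\right) 4 Y^{2}}{5} = 2 + \frac{4 Y^{2} \left(8 - 2 Y^{2}\right)}{5}$)
$r{\left(6,z \right)} 0^{4} = \left(2 + \frac{8 \left(-3\right)^{2} \left(4 - \left(-3\right)^{2}\right)}{5}\right) 0^{4} = \left(2 + \frac{8}{5} \cdot 9 \left(4 - 9\right)\right) 0 = \left(2 + \frac{8}{5} \cdot 9 \left(-5\right)\right) 0 = \left(2 - 72\right) 0 = \left(-70\right) 0 = 0$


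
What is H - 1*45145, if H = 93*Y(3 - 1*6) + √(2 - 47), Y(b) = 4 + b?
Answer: -45052 + 3*I*√5 ≈ -45052.0 + 6.7082*I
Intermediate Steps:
H = 93 + 3*I*√5 (H = 93*(4 + (3 - 1*6)) + √(2 - 47) = 93*(4 + (3 - 6)) + √(-45) = 93*(4 - 3) + 3*I*√5 = 93*1 + 3*I*√5 = 93 + 3*I*√5 ≈ 93.0 + 6.7082*I)
H - 1*45145 = (93 + 3*I*√5) - 1*45145 = (93 + 3*I*√5) - 45145 = -45052 + 3*I*√5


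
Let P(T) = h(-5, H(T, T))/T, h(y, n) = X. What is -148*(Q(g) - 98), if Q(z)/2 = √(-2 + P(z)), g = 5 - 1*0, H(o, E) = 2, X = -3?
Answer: 14504 - 296*I*√65/5 ≈ 14504.0 - 477.29*I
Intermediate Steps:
g = 5 (g = 5 + 0 = 5)
h(y, n) = -3
P(T) = -3/T
Q(z) = 2*√(-2 - 3/z)
-148*(Q(g) - 98) = -148*(2*√(-2 - 3/5) - 98) = -148*(2*√(-2 - 3*⅕) - 98) = -148*(2*√(-2 - ⅗) - 98) = -148*(2*√(-13/5) - 98) = -148*(2*(I*√65/5) - 98) = -148*(2*I*√65/5 - 98) = -148*(-98 + 2*I*√65/5) = 14504 - 296*I*√65/5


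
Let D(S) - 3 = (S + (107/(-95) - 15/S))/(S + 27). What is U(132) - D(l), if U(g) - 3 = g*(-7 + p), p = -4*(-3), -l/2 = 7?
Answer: 11430093/17290 ≈ 661.08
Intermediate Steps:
l = -14 (l = -2*7 = -14)
p = 12
U(g) = 3 + 5*g (U(g) = 3 + g*(-7 + 12) = 3 + g*5 = 3 + 5*g)
D(S) = 3 + (-107/95 + S - 15/S)/(27 + S) (D(S) = 3 + (S + (107/(-95) - 15/S))/(S + 27) = 3 + (S + (107*(-1/95) - 15/S))/(27 + S) = 3 + (S + (-107/95 - 15/S))/(27 + S) = 3 + (-107/95 + S - 15/S)/(27 + S))
U(132) - D(l) = (3 + 5*132) - (-1425 + 380*(-14)² + 7588*(-14))/(95*(-14)*(27 - 14)) = (3 + 660) - (-1)*(-1425 + 380*196 - 106232)/(95*14*13) = 663 - (-1)*(-1425 + 74480 - 106232)/(95*14*13) = 663 - (-1)*(-33177)/(95*14*13) = 663 - 1*33177/17290 = 663 - 33177/17290 = 11430093/17290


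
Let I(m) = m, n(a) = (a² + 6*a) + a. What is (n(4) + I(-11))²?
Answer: 1089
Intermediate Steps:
n(a) = a² + 7*a
(n(4) + I(-11))² = (4*(7 + 4) - 11)² = (4*11 - 11)² = (44 - 11)² = 33² = 1089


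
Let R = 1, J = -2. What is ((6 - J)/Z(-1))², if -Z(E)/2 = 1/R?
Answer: 16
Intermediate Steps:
Z(E) = -2 (Z(E) = -2/1 = -2*1 = -2)
((6 - J)/Z(-1))² = ((6 - 1*(-2))/(-2))² = ((6 + 2)*(-½))² = (8*(-½))² = (-4)² = 16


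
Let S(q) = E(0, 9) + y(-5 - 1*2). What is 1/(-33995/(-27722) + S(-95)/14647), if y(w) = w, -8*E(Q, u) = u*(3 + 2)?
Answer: 1624176536/1990299099 ≈ 0.81605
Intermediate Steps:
E(Q, u) = -5*u/8 (E(Q, u) = -u*(3 + 2)/8 = -u*5/8 = -5*u/8)
S(q) = -101/8 (S(q) = -5/8*9 + (-5 - 1*2) = -45/8 + (-5 - 2) = -45/8 - 7 = -101/8)
1/(-33995/(-27722) + S(-95)/14647) = 1/(-33995/(-27722) - 101/8/14647) = 1/(-33995*(-1/27722) - 101/8*1/14647) = 1/(33995/27722 - 101/117176) = 1/(1990299099/1624176536) = 1624176536/1990299099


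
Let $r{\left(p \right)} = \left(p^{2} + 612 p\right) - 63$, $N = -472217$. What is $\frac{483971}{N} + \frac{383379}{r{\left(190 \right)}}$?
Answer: $\frac{107321070436}{71926676789} \approx 1.4921$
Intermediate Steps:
$r{\left(p \right)} = -63 + p^{2} + 612 p$
$\frac{483971}{N} + \frac{383379}{r{\left(190 \right)}} = \frac{483971}{-472217} + \frac{383379}{-63 + 190^{2} + 612 \cdot 190} = 483971 \left(- \frac{1}{472217}\right) + \frac{383379}{-63 + 36100 + 116280} = - \frac{483971}{472217} + \frac{383379}{152317} = \frac{107321070436}{71926676789}$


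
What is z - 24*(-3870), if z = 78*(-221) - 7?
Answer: 75635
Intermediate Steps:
z = -17245 (z = -17238 - 7 = -17245)
z - 24*(-3870) = -17245 - 24*(-3870) = -17245 - 1*(-92880) = -17245 + 92880 = 75635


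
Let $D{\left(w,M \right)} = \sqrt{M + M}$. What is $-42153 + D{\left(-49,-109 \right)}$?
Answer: $-42153 + i \sqrt{218} \approx -42153.0 + 14.765 i$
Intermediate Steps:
$D{\left(w,M \right)} = \sqrt{2} \sqrt{M}$ ($D{\left(w,M \right)} = \sqrt{2 M} = \sqrt{2} \sqrt{M}$)
$-42153 + D{\left(-49,-109 \right)} = -42153 + \sqrt{2} \sqrt{-109} = -42153 + \sqrt{2} i \sqrt{109} = -42153 + i \sqrt{218}$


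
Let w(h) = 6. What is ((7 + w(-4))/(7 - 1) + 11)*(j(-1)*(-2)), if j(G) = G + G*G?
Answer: 0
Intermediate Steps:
j(G) = G + G²
((7 + w(-4))/(7 - 1) + 11)*(j(-1)*(-2)) = ((7 + 6)/(7 - 1) + 11)*(-(1 - 1)*(-2)) = (13/6 + 11)*(-1*0*(-2)) = (13*(⅙) + 11)*(0*(-2)) = (13/6 + 11)*0 = (79/6)*0 = 0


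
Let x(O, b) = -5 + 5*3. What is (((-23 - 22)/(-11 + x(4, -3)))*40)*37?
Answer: 66600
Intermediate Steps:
x(O, b) = 10 (x(O, b) = -5 + 15 = 10)
(((-23 - 22)/(-11 + x(4, -3)))*40)*37 = (((-23 - 22)/(-11 + 10))*40)*37 = (-45/(-1)*40)*37 = (-45*(-1)*40)*37 = (45*40)*37 = 1800*37 = 66600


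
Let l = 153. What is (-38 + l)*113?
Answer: 12995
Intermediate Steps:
(-38 + l)*113 = (-38 + 153)*113 = 115*113 = 12995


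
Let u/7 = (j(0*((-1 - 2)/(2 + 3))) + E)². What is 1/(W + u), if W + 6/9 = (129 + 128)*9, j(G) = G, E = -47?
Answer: 3/53326 ≈ 5.6258e-5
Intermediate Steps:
u = 15463 (u = 7*(0*((-1 - 2)/(2 + 3)) - 47)² = 7*(0*(-3/5) - 47)² = 7*(0*(-3*⅕) - 47)² = 7*(0*(-⅗) - 47)² = 7*(0 - 47)² = 7*(-47)² = 7*2209 = 15463)
W = 6937/3 (W = -⅔ + (129 + 128)*9 = -⅔ + 257*9 = -⅔ + 2313 = 6937/3 ≈ 2312.3)
1/(W + u) = 1/(6937/3 + 15463) = 1/(53326/3) = 3/53326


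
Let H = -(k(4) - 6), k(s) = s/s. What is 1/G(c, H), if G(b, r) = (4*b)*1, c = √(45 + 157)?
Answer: √202/808 ≈ 0.017590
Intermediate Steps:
k(s) = 1
c = √202 ≈ 14.213
H = 5 (H = -(1 - 6) = -1*(-5) = 5)
G(b, r) = 4*b
1/G(c, H) = 1/(4*√202) = √202/808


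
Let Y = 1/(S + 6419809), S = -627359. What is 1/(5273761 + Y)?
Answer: 5792450/30547996904451 ≈ 1.8962e-7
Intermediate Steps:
Y = 1/5792450 (Y = 1/(-627359 + 6419809) = 1/5792450 ≈ 1.7264e-7)
1/(5273761 + Y) = 1/(5273761 + 1/5792450) = 1/(30547996904451/5792450) = 5792450/30547996904451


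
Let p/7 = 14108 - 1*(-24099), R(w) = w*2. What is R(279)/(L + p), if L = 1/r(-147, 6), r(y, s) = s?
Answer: 3348/1604695 ≈ 0.0020864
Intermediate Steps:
R(w) = 2*w
p = 267449 (p = 7*(14108 - 1*(-24099)) = 7*(14108 + 24099) = 7*38207 = 267449)
L = ⅙ (L = 1/6 = ⅙ ≈ 0.16667)
R(279)/(L + p) = (2*279)/(⅙ + 267449) = 558/(1604695/6) = 558*(6/1604695) = 3348/1604695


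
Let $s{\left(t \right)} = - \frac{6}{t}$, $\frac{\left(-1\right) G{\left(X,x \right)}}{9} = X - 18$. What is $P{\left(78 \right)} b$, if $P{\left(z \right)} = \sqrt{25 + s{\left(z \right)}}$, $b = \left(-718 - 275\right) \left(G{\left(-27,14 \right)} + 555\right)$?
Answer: $- \frac{17159040 \sqrt{13}}{13} \approx -4.7591 \cdot 10^{6}$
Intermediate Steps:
$G{\left(X,x \right)} = 162 - 9 X$ ($G{\left(X,x \right)} = - 9 \left(X - 18\right) = - 9 \left(-18 + X\right) = 162 - 9 X$)
$b = -953280$ ($b = \left(-718 - 275\right) \left(\left(162 - -243\right) + 555\right) = - 993 \left(\left(162 + 243\right) + 555\right) = - 993 \left(405 + 555\right) = \left(-993\right) 960 = -953280$)
$P{\left(z \right)} = \sqrt{25 - \frac{6}{z}}$
$P{\left(78 \right)} b = \sqrt{25 - \frac{6}{78}} \left(-953280\right) = \sqrt{25 - \frac{1}{13}} \left(-953280\right) = \sqrt{\frac{324}{13}} \left(-953280\right) = \frac{18 \sqrt{13}}{13} \left(-953280\right) = - \frac{17159040 \sqrt{13}}{13}$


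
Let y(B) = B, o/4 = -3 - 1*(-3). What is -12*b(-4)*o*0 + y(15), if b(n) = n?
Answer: 15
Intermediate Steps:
o = 0 (o = 4*(-3 - 1*(-3)) = 4*(-3 + 3) = 4*0 = 0)
-12*b(-4)*o*0 + y(15) = -12*(-4*0)*0 + 15 = -0*0 + 15 = -12*0 + 15 = 0 + 15 = 15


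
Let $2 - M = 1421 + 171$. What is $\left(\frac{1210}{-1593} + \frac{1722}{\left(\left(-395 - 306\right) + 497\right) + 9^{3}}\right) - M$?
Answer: $\frac{63422126}{39825} \approx 1592.5$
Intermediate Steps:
$M = -1590$ ($M = 2 - \left(1421 + 171\right) = 2 - 1592 = -1590$)
$\left(\frac{1210}{-1593} + \frac{1722}{\left(\left(-395 - 306\right) + 497\right) + 9^{3}}\right) - M = \left(\frac{1210}{-1593} + \frac{1722}{\left(\left(-395 - 306\right) + 497\right) + 9^{3}}\right) - -1590 = \left(1210 \left(- \frac{1}{1593}\right) + \frac{1722}{\left(\left(-395 - 306\right) + 497\right) + 729}\right) + 1590 = \left(- \frac{1210}{1593} + \frac{1722}{\left(-701 + 497\right) + 729}\right) + 1590 = \left(- \frac{1210}{1593} + \frac{1722}{-204 + 729}\right) + 1590 = \left(- \frac{1210}{1593} + \frac{1722}{525}\right) + 1590 = \left(- \frac{1210}{1593} + 1722 \cdot \frac{1}{525}\right) + 1590 = \left(- \frac{1210}{1593} + \frac{82}{25}\right) + 1590 = \frac{100376}{39825} + 1590 = \frac{63422126}{39825}$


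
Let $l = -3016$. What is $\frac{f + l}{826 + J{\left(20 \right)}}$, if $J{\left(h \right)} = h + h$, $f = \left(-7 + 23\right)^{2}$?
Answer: $- \frac{1380}{433} \approx -3.1871$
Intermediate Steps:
$f = 256$ ($f = 16^{2} = 256$)
$J{\left(h \right)} = 2 h$
$\frac{f + l}{826 + J{\left(20 \right)}} = \frac{256 - 3016}{826 + 2 \cdot 20} = - \frac{2760}{826 + 40} = - \frac{2760}{866} = \left(-2760\right) \frac{1}{866} = - \frac{1380}{433}$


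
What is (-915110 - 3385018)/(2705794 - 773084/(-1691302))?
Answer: -303033961944/190679815703 ≈ -1.5892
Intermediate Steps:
(-915110 - 3385018)/(2705794 - 773084/(-1691302)) = -4300128/(2705794 - 773084*(-1/1691302)) = -4300128/(2705794 + 386542/845651) = -4300128/2288157788436/845651 = -4300128*845651/2288157788436 = -303033961944/190679815703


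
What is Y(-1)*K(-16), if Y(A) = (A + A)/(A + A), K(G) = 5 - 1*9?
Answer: -4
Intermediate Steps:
K(G) = -4 (K(G) = 5 - 9 = -4)
Y(A) = 1 (Y(A) = (2*A)/((2*A)) = (2*A)*(1/(2*A)) = 1)
Y(-1)*K(-16) = 1*(-4) = -4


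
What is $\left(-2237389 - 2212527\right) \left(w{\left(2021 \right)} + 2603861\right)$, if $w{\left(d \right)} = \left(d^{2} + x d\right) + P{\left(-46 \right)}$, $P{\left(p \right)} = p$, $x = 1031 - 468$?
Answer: $-34825394159364$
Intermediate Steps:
$x = 563$ ($x = 1031 - 468 = 563$)
$w{\left(d \right)} = -46 + d^{2} + 563 d$ ($w{\left(d \right)} = \left(d^{2} + 563 d\right) - 46 = -46 + d^{2} + 563 d$)
$\left(-2237389 - 2212527\right) \left(w{\left(2021 \right)} + 2603861\right) = \left(-2237389 - 2212527\right) \left(\left(-46 + 2021^{2} + 563 \cdot 2021\right) + 2603861\right) = - 4449916 \left(\left(-46 + 4084441 + 1137823\right) + 2603861\right) = - 4449916 \left(5222218 + 2603861\right) = \left(-4449916\right) 7826079 = -34825394159364$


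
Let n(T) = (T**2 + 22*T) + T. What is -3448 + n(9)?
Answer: -3160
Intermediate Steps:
n(T) = T**2 + 23*T
-3448 + n(9) = -3448 + 9*(23 + 9) = -3448 + 9*32 = -3448 + 288 = -3160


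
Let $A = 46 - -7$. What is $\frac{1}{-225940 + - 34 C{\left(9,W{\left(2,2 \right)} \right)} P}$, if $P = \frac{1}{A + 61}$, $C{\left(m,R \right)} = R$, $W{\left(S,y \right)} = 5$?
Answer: $- \frac{57}{12878665} \approx -4.4259 \cdot 10^{-6}$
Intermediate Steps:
$A = 53$ ($A = 46 + 7 = 53$)
$P = \frac{1}{114}$ ($P = \frac{1}{53 + 61} = \frac{1}{114} \approx 0.0087719$)
$\frac{1}{-225940 + - 34 C{\left(9,W{\left(2,2 \right)} \right)} P} = \frac{1}{-225940 + \left(-34\right) 5 \cdot \frac{1}{114}} = \frac{1}{-225940 - \frac{85}{57}} = \frac{1}{- \frac{12878665}{57}} = - \frac{57}{12878665}$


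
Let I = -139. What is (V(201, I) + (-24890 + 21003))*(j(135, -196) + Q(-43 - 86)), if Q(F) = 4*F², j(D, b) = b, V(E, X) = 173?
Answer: -246490752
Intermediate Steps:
(V(201, I) + (-24890 + 21003))*(j(135, -196) + Q(-43 - 86)) = (173 + (-24890 + 21003))*(-196 + 4*(-43 - 86)²) = (173 - 3887)*(-196 + 4*(-129)²) = -3714*(-196 + 4*16641) = -3714*(-196 + 66564) = -3714*66368 = -246490752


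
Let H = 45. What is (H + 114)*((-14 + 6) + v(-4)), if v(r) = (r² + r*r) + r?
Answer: 3180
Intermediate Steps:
v(r) = r + 2*r² (v(r) = (r² + r²) + r = 2*r² + r = r + 2*r²)
(H + 114)*((-14 + 6) + v(-4)) = (45 + 114)*((-14 + 6) - 4*(1 + 2*(-4))) = 159*(-8 - 4*(1 - 8)) = 159*(-8 - 4*(-7)) = 159*(-8 + 28) = 159*20 = 3180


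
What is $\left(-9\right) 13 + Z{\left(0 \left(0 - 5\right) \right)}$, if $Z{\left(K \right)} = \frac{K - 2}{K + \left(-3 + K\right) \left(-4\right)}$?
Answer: $- \frac{703}{6} \approx -117.17$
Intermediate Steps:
$Z{\left(K \right)} = \frac{-2 + K}{12 - 3 K}$ ($Z{\left(K \right)} = \frac{-2 + K}{K - \left(-12 + 4 K\right)} = \frac{-2 + K}{12 - 3 K}$)
$\left(-9\right) 13 + Z{\left(0 \left(0 - 5\right) \right)} = \left(-9\right) 13 + \frac{2 - 0 \left(0 - 5\right)}{3 \left(-4 + 0 \left(0 - 5\right)\right)} = -117 + \frac{2 - 0 \left(-5\right)}{3 \left(-4 + 0 \left(-5\right)\right)} = -117 + \frac{2 - 0}{3 \left(-4 + 0\right)} = -117 + \frac{2 + 0}{3 \left(-4\right)} = -117 + \frac{1}{3} \left(- \frac{1}{4}\right) 2 = -117 - \frac{1}{6} = - \frac{703}{6}$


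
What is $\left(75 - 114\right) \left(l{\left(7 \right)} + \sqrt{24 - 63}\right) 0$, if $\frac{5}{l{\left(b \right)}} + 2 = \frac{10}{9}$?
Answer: $0$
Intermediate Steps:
$l{\left(b \right)} = - \frac{45}{8}$ ($l{\left(b \right)} = \frac{5}{-2 + \frac{10}{9}} = \frac{5}{- \frac{8}{9}} = 5 \left(- \frac{9}{8}\right) = - \frac{45}{8}$)
$\left(75 - 114\right) \left(l{\left(7 \right)} + \sqrt{24 - 63}\right) 0 = \left(75 - 114\right) \left(- \frac{45}{8} + \sqrt{24 - 63}\right) 0 = - 39 \left(- \frac{45}{8} + \sqrt{-39}\right) 0 = - 39 \left(- \frac{45}{8} + i \sqrt{39}\right) 0 = \left(\frac{1755}{8} - 39 i \sqrt{39}\right) 0 = 0$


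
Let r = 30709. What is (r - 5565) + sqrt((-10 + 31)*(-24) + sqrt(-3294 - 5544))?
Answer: 25144 + sqrt(-504 + 3*I*sqrt(982)) ≈ 25146.0 + 22.547*I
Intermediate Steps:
(r - 5565) + sqrt((-10 + 31)*(-24) + sqrt(-3294 - 5544)) = (30709 - 5565) + sqrt((-10 + 31)*(-24) + sqrt(-3294 - 5544)) = 25144 + sqrt(21*(-24) + sqrt(-8838)) = 25144 + sqrt(-504 + 3*I*sqrt(982))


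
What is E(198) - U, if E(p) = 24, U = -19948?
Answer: 19972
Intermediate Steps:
E(198) - U = 24 - 1*(-19948) = 24 + 19948 = 19972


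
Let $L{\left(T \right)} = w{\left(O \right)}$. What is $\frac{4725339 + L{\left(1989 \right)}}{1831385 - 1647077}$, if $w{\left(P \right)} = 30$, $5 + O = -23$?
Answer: $\frac{1575123}{61436} \approx 25.638$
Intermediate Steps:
$O = -28$ ($O = -5 - 23 = -28$)
$L{\left(T \right)} = 30$
$\frac{4725339 + L{\left(1989 \right)}}{1831385 - 1647077} = \frac{4725339 + 30}{1831385 - 1647077} = \frac{4725369}{184308} = 4725369 \cdot \frac{1}{184308} = \frac{1575123}{61436}$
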